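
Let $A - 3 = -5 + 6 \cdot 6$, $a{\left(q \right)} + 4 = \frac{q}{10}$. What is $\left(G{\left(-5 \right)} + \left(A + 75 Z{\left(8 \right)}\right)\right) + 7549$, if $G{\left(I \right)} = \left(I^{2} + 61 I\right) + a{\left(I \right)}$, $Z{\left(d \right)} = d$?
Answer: $\frac{15797}{2} \approx 7898.5$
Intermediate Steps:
$a{\left(q \right)} = -4 + \frac{q}{10}$
$G{\left(I \right)} = -4 + I^{2} + \frac{611 I}{10}$ ($G{\left(I \right)} = \left(I^{2} + 61 I\right) + \left(-4 + \frac{I}{10}\right) = -4 + I^{2} + \frac{611 I}{10}$)
$A = 34$ ($A = 3 + \left(-5 + 6 \cdot 6\right) = 3 + \left(-5 + 36\right) = 3 + 31 = 34$)
$\left(G{\left(-5 \right)} + \left(A + 75 Z{\left(8 \right)}\right)\right) + 7549 = \left(\left(-4 + \left(-5\right)^{2} + \frac{611}{10} \left(-5\right)\right) + \left(34 + 75 \cdot 8\right)\right) + 7549 = \left(\left(-4 + 25 - \frac{611}{2}\right) + \left(34 + 600\right)\right) + 7549 = \left(- \frac{569}{2} + 634\right) + 7549 = \frac{699}{2} + 7549 = \frac{15797}{2}$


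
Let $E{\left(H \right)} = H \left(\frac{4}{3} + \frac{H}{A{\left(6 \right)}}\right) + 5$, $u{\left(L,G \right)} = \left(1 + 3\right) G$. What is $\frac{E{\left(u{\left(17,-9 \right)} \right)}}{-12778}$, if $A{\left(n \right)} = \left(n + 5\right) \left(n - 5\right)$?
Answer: $- \frac{823}{140558} \approx -0.0058552$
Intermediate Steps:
$u{\left(L,G \right)} = 4 G$
$A{\left(n \right)} = \left(-5 + n\right) \left(5 + n\right)$ ($A{\left(n \right)} = \left(5 + n\right) \left(-5 + n\right) = \left(-5 + n\right) \left(5 + n\right)$)
$E{\left(H \right)} = 5 + H \left(\frac{4}{3} + \frac{H}{11}\right)$ ($E{\left(H \right)} = H \left(\frac{4}{3} + \frac{H}{-25 + 6^{2}}\right) + 5 = H \left(4 \cdot \frac{1}{3} + \frac{H}{-25 + 36}\right) + 5 = H \left(\frac{4}{3} + \frac{H}{11}\right) + 5 = 5 + H \left(\frac{4}{3} + \frac{H}{11}\right)$)
$\frac{E{\left(u{\left(17,-9 \right)} \right)}}{-12778} = \frac{5 + \frac{\left(4 \left(-9\right)\right)^{2}}{11} + \frac{4 \cdot 4 \left(-9\right)}{3}}{-12778} = \left(5 + \frac{\left(-36\right)^{2}}{11} + \frac{4}{3} \left(-36\right)\right) \left(- \frac{1}{12778}\right) = \left(5 + \frac{1}{11} \cdot 1296 - 48\right) \left(- \frac{1}{12778}\right) = \left(5 + \frac{1296}{11} - 48\right) \left(- \frac{1}{12778}\right) = \frac{823}{11} \left(- \frac{1}{12778}\right) = - \frac{823}{140558}$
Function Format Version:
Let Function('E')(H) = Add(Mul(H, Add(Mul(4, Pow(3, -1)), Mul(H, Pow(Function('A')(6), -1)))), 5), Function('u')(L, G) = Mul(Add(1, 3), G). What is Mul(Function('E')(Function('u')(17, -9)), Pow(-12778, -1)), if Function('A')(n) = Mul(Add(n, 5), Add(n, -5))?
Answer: Rational(-823, 140558) ≈ -0.0058552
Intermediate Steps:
Function('u')(L, G) = Mul(4, G)
Function('A')(n) = Mul(Add(-5, n), Add(5, n)) (Function('A')(n) = Mul(Add(5, n), Add(-5, n)) = Mul(Add(-5, n), Add(5, n)))
Function('E')(H) = Add(5, Mul(H, Add(Rational(4, 3), Mul(Rational(1, 11), H)))) (Function('E')(H) = Add(Mul(H, Add(Mul(4, Pow(3, -1)), Mul(H, Pow(Add(-25, Pow(6, 2)), -1)))), 5) = Add(Mul(H, Add(Mul(4, Rational(1, 3)), Mul(H, Pow(Add(-25, 36), -1)))), 5) = Add(Mul(H, Add(Rational(4, 3), Mul(H, Pow(11, -1)))), 5) = Add(Mul(H, Add(Rational(4, 3), Mul(H, Rational(1, 11)))), 5) = Add(Mul(H, Add(Rational(4, 3), Mul(Rational(1, 11), H))), 5) = Add(5, Mul(H, Add(Rational(4, 3), Mul(Rational(1, 11), H)))))
Mul(Function('E')(Function('u')(17, -9)), Pow(-12778, -1)) = Mul(Add(5, Mul(Rational(1, 11), Pow(Mul(4, -9), 2)), Mul(Rational(4, 3), Mul(4, -9))), Pow(-12778, -1)) = Mul(Add(5, Mul(Rational(1, 11), Pow(-36, 2)), Mul(Rational(4, 3), -36)), Rational(-1, 12778)) = Mul(Add(5, Mul(Rational(1, 11), 1296), -48), Rational(-1, 12778)) = Mul(Add(5, Rational(1296, 11), -48), Rational(-1, 12778)) = Mul(Rational(823, 11), Rational(-1, 12778)) = Rational(-823, 140558)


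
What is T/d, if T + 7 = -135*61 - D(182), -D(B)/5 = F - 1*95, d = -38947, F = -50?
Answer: 8967/38947 ≈ 0.23024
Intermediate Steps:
D(B) = 725 (D(B) = -5*(-50 - 1*95) = -5*(-50 - 95) = -5*(-145) = 725)
T = -8967 (T = -7 + (-135*61 - 1*725) = -7 + (-8235 - 725) = -7 - 8960 = -8967)
T/d = -8967/(-38947) = -8967*(-1/38947) = 8967/38947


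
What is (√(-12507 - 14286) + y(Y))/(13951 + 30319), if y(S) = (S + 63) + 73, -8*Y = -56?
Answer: 143/44270 + 3*I*√2977/44270 ≈ 0.0032302 + 0.0036974*I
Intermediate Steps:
Y = 7 (Y = -⅛*(-56) = 7)
y(S) = 136 + S (y(S) = (63 + S) + 73 = 136 + S)
(√(-12507 - 14286) + y(Y))/(13951 + 30319) = (√(-12507 - 14286) + (136 + 7))/(13951 + 30319) = (√(-26793) + 143)/44270 = (3*I*√2977 + 143)*(1/44270) = (143 + 3*I*√2977)*(1/44270) = 143/44270 + 3*I*√2977/44270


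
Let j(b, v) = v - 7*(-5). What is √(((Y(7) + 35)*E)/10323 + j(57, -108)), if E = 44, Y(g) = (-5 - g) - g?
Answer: 5*I*√34541905/3441 ≈ 8.54*I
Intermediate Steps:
j(b, v) = 35 + v (j(b, v) = v + 35 = 35 + v)
Y(g) = -5 - 2*g
√(((Y(7) + 35)*E)/10323 + j(57, -108)) = √((((-5 - 2*7) + 35)*44)/10323 + (35 - 108)) = √((((-5 - 14) + 35)*44)*(1/10323) - 73) = √(((-19 + 35)*44)*(1/10323) - 73) = √((16*44)*(1/10323) - 73) = √(704*(1/10323) - 73) = √(704/10323 - 73) = √(-752875/10323) = 5*I*√34541905/3441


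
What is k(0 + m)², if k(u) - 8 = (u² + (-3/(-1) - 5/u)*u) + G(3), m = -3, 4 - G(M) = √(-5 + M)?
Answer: (7 - I*√2)² ≈ 47.0 - 19.799*I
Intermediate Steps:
G(M) = 4 - √(-5 + M)
k(u) = 12 + u² + u*(3 - 5/u) - I*√2 (k(u) = 8 + ((u² + (-3/(-1) - 5/u)*u) + (4 - √(-5 + 3))) = 8 + ((u² + (-3*(-1) - 5/u)*u) + (4 - √(-2))) = 8 + ((u² + (3 - 5/u)*u) + (4 - I*√2)) = 8 + ((u² + u*(3 - 5/u)) + (4 - I*√2)) = 8 + (4 + u² + u*(3 - 5/u) - I*√2) = 12 + u² + u*(3 - 5/u) - I*√2)
k(0 + m)² = (7 + (0 - 3)² + 3*(0 - 3) - I*√2)² = (7 + (-3)² + 3*(-3) - I*√2)² = (7 + 9 - 9 - I*√2)² = (7 - I*√2)²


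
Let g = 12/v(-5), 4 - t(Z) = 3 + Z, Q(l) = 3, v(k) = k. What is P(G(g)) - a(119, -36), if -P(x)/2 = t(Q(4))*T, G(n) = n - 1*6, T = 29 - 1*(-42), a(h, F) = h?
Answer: 165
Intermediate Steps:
t(Z) = 1 - Z (t(Z) = 4 - (3 + Z) = 4 + (-3 - Z) = 1 - Z)
g = -12/5 (g = 12/(-5) = 12*(-1/5) = -12/5 ≈ -2.4000)
T = 71 (T = 29 + 42 = 71)
G(n) = -6 + n (G(n) = n - 6 = -6 + n)
P(x) = 284 (P(x) = -2*(1 - 1*3)*71 = -2*(1 - 3)*71 = -(-4)*71 = -2*(-142) = 284)
P(G(g)) - a(119, -36) = 284 - 1*119 = 284 - 119 = 165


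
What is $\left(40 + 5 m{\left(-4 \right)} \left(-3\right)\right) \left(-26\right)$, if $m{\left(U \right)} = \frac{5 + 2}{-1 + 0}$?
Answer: $-3770$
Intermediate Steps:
$m{\left(U \right)} = -7$ ($m{\left(U \right)} = \frac{7}{-1} = 7 \left(-1\right) = -7$)
$\left(40 + 5 m{\left(-4 \right)} \left(-3\right)\right) \left(-26\right) = \left(40 + 5 \left(-7\right) \left(-3\right)\right) \left(-26\right) = \left(40 - -105\right) \left(-26\right) = \left(40 + 105\right) \left(-26\right) = 145 \left(-26\right) = -3770$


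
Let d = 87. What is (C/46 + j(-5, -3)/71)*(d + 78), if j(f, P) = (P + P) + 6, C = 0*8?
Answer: 0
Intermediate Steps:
C = 0
j(f, P) = 6 + 2*P (j(f, P) = 2*P + 6 = 6 + 2*P)
(C/46 + j(-5, -3)/71)*(d + 78) = (0/46 + (6 + 2*(-3))/71)*(87 + 78) = (0*(1/46) + (6 - 6)*(1/71))*165 = (0 + 0*(1/71))*165 = (0 + 0)*165 = 0*165 = 0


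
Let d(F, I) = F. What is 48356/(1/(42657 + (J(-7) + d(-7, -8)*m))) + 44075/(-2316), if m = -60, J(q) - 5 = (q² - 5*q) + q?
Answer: 4833484090789/2316 ≈ 2.0870e+9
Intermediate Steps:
J(q) = 5 + q² - 4*q (J(q) = 5 + ((q² - 5*q) + q) = 5 + (q² - 4*q) = 5 + q² - 4*q)
48356/(1/(42657 + (J(-7) + d(-7, -8)*m))) + 44075/(-2316) = 48356/(1/(42657 + ((5 + (-7)² - 4*(-7)) - 7*(-60)))) + 44075/(-2316) = 48356/(1/(42657 + ((5 + 49 + 28) + 420))) + 44075*(-1/2316) = 48356/(1/(42657 + (82 + 420))) - 44075/2316 = 48356/(1/(42657 + 502)) - 44075/2316 = 48356/(1/43159) - 44075/2316 = 48356*43159 - 44075/2316 = 2086996604 - 44075/2316 = 4833484090789/2316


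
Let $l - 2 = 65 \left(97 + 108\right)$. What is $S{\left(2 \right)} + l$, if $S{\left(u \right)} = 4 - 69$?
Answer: $13262$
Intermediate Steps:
$l = 13327$ ($l = 2 + 65 \left(97 + 108\right) = 2 + 65 \cdot 205 = 2 + 13325 = 13327$)
$S{\left(u \right)} = -65$ ($S{\left(u \right)} = 4 - 69 = -65$)
$S{\left(2 \right)} + l = -65 + 13327 = 13262$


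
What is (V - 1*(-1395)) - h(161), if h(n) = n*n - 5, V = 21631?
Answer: -2890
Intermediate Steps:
h(n) = -5 + n² (h(n) = n² - 5 = -5 + n²)
(V - 1*(-1395)) - h(161) = (21631 - 1*(-1395)) - (-5 + 161²) = (21631 + 1395) - (-5 + 25921) = 23026 - 1*25916 = 23026 - 25916 = -2890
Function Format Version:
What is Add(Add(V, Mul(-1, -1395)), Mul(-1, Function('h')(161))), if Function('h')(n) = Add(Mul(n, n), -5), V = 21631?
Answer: -2890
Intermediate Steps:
Function('h')(n) = Add(-5, Pow(n, 2)) (Function('h')(n) = Add(Pow(n, 2), -5) = Add(-5, Pow(n, 2)))
Add(Add(V, Mul(-1, -1395)), Mul(-1, Function('h')(161))) = Add(Add(21631, Mul(-1, -1395)), Mul(-1, Add(-5, Pow(161, 2)))) = Add(Add(21631, 1395), Mul(-1, Add(-5, 25921))) = Add(23026, Mul(-1, 25916)) = Add(23026, -25916) = -2890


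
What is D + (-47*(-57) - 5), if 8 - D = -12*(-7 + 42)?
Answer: 3102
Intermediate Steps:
D = 428 (D = 8 - (-12)*(-7 + 42) = 8 - (-12)*35 = 8 - 1*(-420) = 8 + 420 = 428)
D + (-47*(-57) - 5) = 428 + (-47*(-57) - 5) = 428 + (2679 - 5) = 428 + 2674 = 3102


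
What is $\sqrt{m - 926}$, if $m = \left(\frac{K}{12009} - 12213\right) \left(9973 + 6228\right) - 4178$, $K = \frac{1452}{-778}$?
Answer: $\frac{i \sqrt{479784010378586524427}}{1557167} \approx 14067.0 i$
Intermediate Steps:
$K = - \frac{726}{389}$ ($K = 1452 \left(- \frac{1}{778}\right) = - \frac{726}{389} \approx -1.8663$)
$m = - \frac{308111952695139}{1557167}$ ($m = \left(- \frac{726}{389 \cdot 12009} - 12213\right) \left(9973 + 6228\right) - 4178 = \left(\left(- \frac{726}{389}\right) \frac{1}{12009} - 12213\right) 16201 - 4178 = \left(- \frac{242}{1557167} - 12213\right) 16201 - 4178 = \left(- \frac{19017680813}{1557167}\right) 16201 - 4178 = - \frac{308105446851413}{1557167} - 4178 = - \frac{308111952695139}{1557167} \approx -1.9787 \cdot 10^{8}$)
$\sqrt{m - 926} = \sqrt{- \frac{308111952695139}{1557167} - 926} = \sqrt{- \frac{308113394631781}{1557167}} = \frac{i \sqrt{479784010378586524427}}{1557167}$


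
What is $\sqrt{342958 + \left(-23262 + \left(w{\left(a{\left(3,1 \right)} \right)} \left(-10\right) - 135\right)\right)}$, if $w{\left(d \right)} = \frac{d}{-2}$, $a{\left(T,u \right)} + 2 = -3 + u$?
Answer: $\sqrt{319541} \approx 565.28$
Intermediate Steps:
$a{\left(T,u \right)} = -5 + u$ ($a{\left(T,u \right)} = -2 + \left(-3 + u\right) = -5 + u$)
$w{\left(d \right)} = - \frac{d}{2}$ ($w{\left(d \right)} = d \left(- \frac{1}{2}\right) = - \frac{d}{2}$)
$\sqrt{342958 + \left(-23262 + \left(w{\left(a{\left(3,1 \right)} \right)} \left(-10\right) - 135\right)\right)} = \sqrt{342958 - \left(23397 - - \frac{-5 + 1}{2} \left(-10\right)\right)} = \sqrt{342958 - \left(23397 - \left(- \frac{1}{2}\right) \left(-4\right) \left(-10\right)\right)} = \sqrt{342958 + \left(-23262 + \left(2 \left(-10\right) - 135\right)\right)} = \sqrt{342958 - 23417} = \sqrt{319541}$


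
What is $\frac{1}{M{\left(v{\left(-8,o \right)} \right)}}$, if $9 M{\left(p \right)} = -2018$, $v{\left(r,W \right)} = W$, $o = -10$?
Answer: $- \frac{9}{2018} \approx -0.0044599$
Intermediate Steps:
$M{\left(p \right)} = - \frac{2018}{9}$ ($M{\left(p \right)} = \frac{1}{9} \left(-2018\right) = - \frac{2018}{9}$)
$\frac{1}{M{\left(v{\left(-8,o \right)} \right)}} = \frac{1}{- \frac{2018}{9}} = - \frac{9}{2018}$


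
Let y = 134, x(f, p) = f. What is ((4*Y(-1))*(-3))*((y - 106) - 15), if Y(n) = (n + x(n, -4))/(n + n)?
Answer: -156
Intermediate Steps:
Y(n) = 1 (Y(n) = (n + n)/(n + n) = (2*n)/((2*n)) = (2*n)*(1/(2*n)) = 1)
((4*Y(-1))*(-3))*((y - 106) - 15) = ((4*1)*(-3))*((134 - 106) - 15) = (4*(-3))*(28 - 15) = -12*13 = -156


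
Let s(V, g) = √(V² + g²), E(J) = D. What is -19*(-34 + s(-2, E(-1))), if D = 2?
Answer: 646 - 38*√2 ≈ 592.26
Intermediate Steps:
E(J) = 2
-19*(-34 + s(-2, E(-1))) = -19*(-34 + √((-2)² + 2²)) = -19*(-34 + √(4 + 4)) = -19*(-34 + √8) = -19*(-34 + 2*√2) = 646 - 38*√2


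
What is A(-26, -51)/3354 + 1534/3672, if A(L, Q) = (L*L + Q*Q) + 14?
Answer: 1435799/1026324 ≈ 1.3990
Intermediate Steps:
A(L, Q) = 14 + L² + Q² (A(L, Q) = (L² + Q²) + 14 = 14 + L² + Q²)
A(-26, -51)/3354 + 1534/3672 = (14 + (-26)² + (-51)²)/3354 + 1534/3672 = (14 + 676 + 2601)*(1/3354) + 1534*(1/3672) = 3291*(1/3354) + 767/1836 = 1097/1118 + 767/1836 = 1435799/1026324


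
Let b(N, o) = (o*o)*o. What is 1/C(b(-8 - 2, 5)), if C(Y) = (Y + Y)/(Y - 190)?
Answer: -13/50 ≈ -0.26000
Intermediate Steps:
b(N, o) = o³ (b(N, o) = o²*o = o³)
C(Y) = 2*Y/(-190 + Y) (C(Y) = (2*Y)/(-190 + Y) = 2*Y/(-190 + Y))
1/C(b(-8 - 2, 5)) = 1/(2*5³/(-190 + 5³)) = 1/(2*125/(-190 + 125)) = 1/(2*125/(-65)) = 1/(2*125*(-1/65)) = 1/(-50/13) = -13/50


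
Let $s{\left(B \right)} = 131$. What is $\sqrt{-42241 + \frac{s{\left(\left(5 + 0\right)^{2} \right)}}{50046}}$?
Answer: $\frac{i \sqrt{105796891425930}}{50046} \approx 205.53 i$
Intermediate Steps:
$\sqrt{-42241 + \frac{s{\left(\left(5 + 0\right)^{2} \right)}}{50046}} = \sqrt{-42241 + \frac{131}{50046}} = \sqrt{- \frac{2113992955}{50046}} = \frac{i \sqrt{105796891425930}}{50046}$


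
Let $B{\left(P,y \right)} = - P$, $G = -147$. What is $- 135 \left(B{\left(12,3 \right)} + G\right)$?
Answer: $21465$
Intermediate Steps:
$- 135 \left(B{\left(12,3 \right)} + G\right) = - 135 \left(\left(-1\right) 12 - 147\right) = - 135 \left(-12 - 147\right) = \left(-135\right) \left(-159\right) = 21465$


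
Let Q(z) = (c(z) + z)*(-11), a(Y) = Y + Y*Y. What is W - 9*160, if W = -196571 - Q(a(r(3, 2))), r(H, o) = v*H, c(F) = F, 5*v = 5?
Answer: -197747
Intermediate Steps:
v = 1 (v = (⅕)*5 = 1)
r(H, o) = H (r(H, o) = 1*H = H)
a(Y) = Y + Y²
Q(z) = -22*z (Q(z) = (z + z)*(-11) = (2*z)*(-11) = -22*z)
W = -196307 (W = -196571 - (-22)*3*(1 + 3) = -196571 - (-22)*3*4 = -196571 - (-22)*12 = -196571 - 1*(-264) = -196571 + 264 = -196307)
W - 9*160 = -196307 - 9*160 = -196307 - 1440 = -197747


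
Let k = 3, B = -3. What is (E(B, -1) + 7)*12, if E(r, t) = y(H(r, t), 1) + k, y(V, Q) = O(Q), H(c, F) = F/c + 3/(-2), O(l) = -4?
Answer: 72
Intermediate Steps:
H(c, F) = -3/2 + F/c (H(c, F) = F/c + 3*(-1/2) = F/c - 3/2 = -3/2 + F/c)
y(V, Q) = -4
E(r, t) = -1 (E(r, t) = -4 + 3 = -1)
(E(B, -1) + 7)*12 = (-1 + 7)*12 = 6*12 = 72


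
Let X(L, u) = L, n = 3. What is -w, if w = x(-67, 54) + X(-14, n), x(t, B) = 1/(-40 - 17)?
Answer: 799/57 ≈ 14.018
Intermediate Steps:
x(t, B) = -1/57 (x(t, B) = 1/(-57) = -1/57)
w = -799/57 (w = -1/57 - 14 = -799/57 ≈ -14.018)
-w = -1*(-799/57) = 799/57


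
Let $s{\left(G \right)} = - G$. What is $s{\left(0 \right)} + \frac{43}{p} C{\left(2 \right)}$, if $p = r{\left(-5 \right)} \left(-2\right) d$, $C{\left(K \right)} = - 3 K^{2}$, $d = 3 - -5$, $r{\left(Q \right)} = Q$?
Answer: $- \frac{129}{20} \approx -6.45$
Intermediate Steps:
$d = 8$ ($d = 3 + 5 = 8$)
$p = 80$ ($p = \left(-5\right) \left(-2\right) 8 = 10 \cdot 8 = 80$)
$s{\left(0 \right)} + \frac{43}{p} C{\left(2 \right)} = \left(-1\right) 0 + \frac{43}{80} \left(- 3 \cdot 2^{2}\right) = 0 + 43 \cdot \frac{1}{80} \left(\left(-3\right) 4\right) = 0 + \frac{43}{80} \left(-12\right) = 0 - \frac{129}{20} = - \frac{129}{20}$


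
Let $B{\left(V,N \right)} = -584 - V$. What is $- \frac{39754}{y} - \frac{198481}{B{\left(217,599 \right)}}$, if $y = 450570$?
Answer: $\frac{14899623536}{60151095} \approx 247.7$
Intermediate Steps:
$- \frac{39754}{y} - \frac{198481}{B{\left(217,599 \right)}} = - \frac{39754}{450570} - \frac{198481}{-584 - 217} = \left(-39754\right) \frac{1}{450570} - \frac{198481}{-584 - 217} = - \frac{19877}{225285} - \frac{198481}{-801} = - \frac{19877}{225285} - - \frac{198481}{801} = - \frac{19877}{225285} + \frac{198481}{801} = \frac{14899623536}{60151095}$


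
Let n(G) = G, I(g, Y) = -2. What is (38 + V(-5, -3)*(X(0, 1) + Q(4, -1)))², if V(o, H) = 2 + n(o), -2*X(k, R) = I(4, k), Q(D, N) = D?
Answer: 529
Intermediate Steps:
X(k, R) = 1 (X(k, R) = -½*(-2) = 1)
V(o, H) = 2 + o
(38 + V(-5, -3)*(X(0, 1) + Q(4, -1)))² = (38 + (2 - 5)*(1 + 4))² = (38 - 3*5)² = (38 - 15)² = 23² = 529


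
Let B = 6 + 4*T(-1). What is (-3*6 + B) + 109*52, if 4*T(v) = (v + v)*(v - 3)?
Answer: 5664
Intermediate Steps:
T(v) = v*(-3 + v)/2 (T(v) = ((v + v)*(v - 3))/4 = ((2*v)*(-3 + v))/4 = (2*v*(-3 + v))/4 = v*(-3 + v)/2)
B = 14 (B = 6 + 4*((½)*(-1)*(-3 - 1)) = 6 + 4*((½)*(-1)*(-4)) = 6 + 4*2 = 6 + 8 = 14)
(-3*6 + B) + 109*52 = (-3*6 + 14) + 109*52 = (-18 + 14) + 5668 = -4 + 5668 = 5664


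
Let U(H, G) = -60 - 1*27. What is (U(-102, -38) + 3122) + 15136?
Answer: 18171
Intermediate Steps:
U(H, G) = -87 (U(H, G) = -60 - 27 = -87)
(U(-102, -38) + 3122) + 15136 = (-87 + 3122) + 15136 = 3035 + 15136 = 18171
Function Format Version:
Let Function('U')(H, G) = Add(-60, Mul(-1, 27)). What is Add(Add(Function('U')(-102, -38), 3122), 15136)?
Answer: 18171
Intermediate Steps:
Function('U')(H, G) = -87 (Function('U')(H, G) = Add(-60, -27) = -87)
Add(Add(Function('U')(-102, -38), 3122), 15136) = Add(Add(-87, 3122), 15136) = Add(3035, 15136) = 18171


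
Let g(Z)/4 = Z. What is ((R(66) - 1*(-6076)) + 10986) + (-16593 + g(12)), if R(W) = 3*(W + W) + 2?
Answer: 915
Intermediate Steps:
g(Z) = 4*Z
R(W) = 2 + 6*W (R(W) = 3*(2*W) + 2 = 6*W + 2 = 2 + 6*W)
((R(66) - 1*(-6076)) + 10986) + (-16593 + g(12)) = (((2 + 6*66) - 1*(-6076)) + 10986) + (-16593 + 4*12) = (((2 + 396) + 6076) + 10986) + (-16593 + 48) = ((398 + 6076) + 10986) - 16545 = (6474 + 10986) - 16545 = 17460 - 16545 = 915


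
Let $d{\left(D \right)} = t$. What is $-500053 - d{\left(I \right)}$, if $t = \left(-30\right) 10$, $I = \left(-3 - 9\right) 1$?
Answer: $-499753$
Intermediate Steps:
$I = -12$ ($I = \left(-12\right) 1 = -12$)
$t = -300$
$d{\left(D \right)} = -300$
$-500053 - d{\left(I \right)} = -500053 - -300 = -500053 + 300 = -499753$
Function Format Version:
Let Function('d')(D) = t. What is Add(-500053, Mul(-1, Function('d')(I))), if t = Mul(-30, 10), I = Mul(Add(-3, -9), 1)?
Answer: -499753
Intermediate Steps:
I = -12 (I = Mul(-12, 1) = -12)
t = -300
Function('d')(D) = -300
Add(-500053, Mul(-1, Function('d')(I))) = Add(-500053, Mul(-1, -300)) = Add(-500053, 300) = -499753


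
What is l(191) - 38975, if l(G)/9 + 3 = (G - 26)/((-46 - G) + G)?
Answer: -1795577/46 ≈ -39034.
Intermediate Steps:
l(G) = -504/23 - 9*G/46 (l(G) = -27 + 9*((G - 26)/((-46 - G) + G)) = -27 + 9*((-26 + G)/(-46)) = -27 + 9*((-26 + G)*(-1/46)) = -27 + 9*(13/23 - G/46) = -27 + (117/23 - 9*G/46) = -504/23 - 9*G/46)
l(191) - 38975 = (-504/23 - 9/46*191) - 38975 = (-504/23 - 1719/46) - 38975 = -2727/46 - 38975 = -1795577/46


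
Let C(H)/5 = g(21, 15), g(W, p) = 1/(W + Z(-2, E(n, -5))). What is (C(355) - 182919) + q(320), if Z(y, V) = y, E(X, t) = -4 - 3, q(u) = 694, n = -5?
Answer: -3462270/19 ≈ -1.8222e+5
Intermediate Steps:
E(X, t) = -7
g(W, p) = 1/(-2 + W) (g(W, p) = 1/(W - 2) = 1/(-2 + W))
C(H) = 5/19 (C(H) = 5/(-2 + 21) = 5/19)
(C(355) - 182919) + q(320) = (5/19 - 182919) + 694 = -3475456/19 + 694 = -3462270/19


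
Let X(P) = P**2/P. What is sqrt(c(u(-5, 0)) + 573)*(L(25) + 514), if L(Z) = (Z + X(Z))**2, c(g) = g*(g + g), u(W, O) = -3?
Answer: 3014*sqrt(591) ≈ 73272.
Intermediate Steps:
X(P) = P
c(g) = 2*g**2 (c(g) = g*(2*g) = 2*g**2)
L(Z) = 4*Z**2 (L(Z) = (Z + Z)**2 = (2*Z)**2 = 4*Z**2)
sqrt(c(u(-5, 0)) + 573)*(L(25) + 514) = sqrt(2*(-3)**2 + 573)*(4*25**2 + 514) = sqrt(2*9 + 573)*(4*625 + 514) = sqrt(18 + 573)*(2500 + 514) = sqrt(591)*3014 = 3014*sqrt(591)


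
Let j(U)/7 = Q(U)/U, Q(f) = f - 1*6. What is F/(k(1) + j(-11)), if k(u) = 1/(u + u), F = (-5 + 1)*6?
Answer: -176/83 ≈ -2.1205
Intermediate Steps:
Q(f) = -6 + f (Q(f) = f - 6 = -6 + f)
j(U) = 7*(-6 + U)/U (j(U) = 7*((-6 + U)/U) = 7*(-6 + U)/U)
F = -24 (F = -4*6 = -24)
k(u) = 1/(2*u)
F/(k(1) + j(-11)) = -24/((½)/1 + (7 - 42/(-11))) = -24/((½)*1 + (7 - 42*(-1/11))) = -24/(½ + (7 + 42/11)) = -24/(½ + 119/11) = -24/(249/22) = (22/249)*(-24) = -176/83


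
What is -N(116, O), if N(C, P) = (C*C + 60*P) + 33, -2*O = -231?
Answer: -20419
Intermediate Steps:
O = 231/2 (O = -½*(-231) = 231/2 ≈ 115.50)
N(C, P) = 33 + C² + 60*P (N(C, P) = (C² + 60*P) + 33 = 33 + C² + 60*P)
-N(116, O) = -(33 + 116² + 60*(231/2)) = -(33 + 13456 + 6930) = -1*20419 = -20419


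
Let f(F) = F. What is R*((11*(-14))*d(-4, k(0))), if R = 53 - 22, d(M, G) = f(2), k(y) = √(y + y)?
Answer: -9548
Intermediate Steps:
k(y) = √2*√y (k(y) = √(2*y) = √2*√y)
d(M, G) = 2
R = 31
R*((11*(-14))*d(-4, k(0))) = 31*((11*(-14))*2) = 31*(-154*2) = 31*(-308) = -9548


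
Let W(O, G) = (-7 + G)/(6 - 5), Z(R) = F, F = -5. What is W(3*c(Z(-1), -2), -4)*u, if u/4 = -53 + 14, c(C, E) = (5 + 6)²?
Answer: 1716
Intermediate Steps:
Z(R) = -5
c(C, E) = 121 (c(C, E) = 11² = 121)
W(O, G) = -7 + G (W(O, G) = (-7 + G)/1 = (-7 + G)*1 = -7 + G)
u = -156 (u = 4*(-53 + 14) = 4*(-39) = -156)
W(3*c(Z(-1), -2), -4)*u = (-7 - 4)*(-156) = -11*(-156) = 1716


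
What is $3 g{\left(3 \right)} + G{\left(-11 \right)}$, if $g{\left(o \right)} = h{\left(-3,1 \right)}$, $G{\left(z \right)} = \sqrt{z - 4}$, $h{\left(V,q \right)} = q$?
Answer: $3 + i \sqrt{15} \approx 3.0 + 3.873 i$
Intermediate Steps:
$G{\left(z \right)} = \sqrt{-4 + z}$
$g{\left(o \right)} = 1$
$3 g{\left(3 \right)} + G{\left(-11 \right)} = 3 \cdot 1 + \sqrt{-4 - 11} = 3 + \sqrt{-15} = 3 + i \sqrt{15}$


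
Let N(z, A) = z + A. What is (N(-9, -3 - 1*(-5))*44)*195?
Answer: -60060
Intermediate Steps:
N(z, A) = A + z
(N(-9, -3 - 1*(-5))*44)*195 = (((-3 - 1*(-5)) - 9)*44)*195 = (((-3 + 5) - 9)*44)*195 = ((2 - 9)*44)*195 = -7*44*195 = -308*195 = -60060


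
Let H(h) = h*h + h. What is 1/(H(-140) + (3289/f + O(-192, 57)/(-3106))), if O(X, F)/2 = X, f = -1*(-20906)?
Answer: 32467018/631817292049 ≈ 5.1387e-5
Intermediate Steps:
f = 20906
O(X, F) = 2*X
H(h) = h + h**2 (H(h) = h**2 + h = h + h**2)
1/(H(-140) + (3289/f + O(-192, 57)/(-3106))) = 1/(-140*(1 - 140) + (3289/20906 + (2*(-192))/(-3106))) = 1/(-140*(-139) + (3289*(1/20906) - 384*(-1/3106))) = 1/(19460 + (3289/20906 + 192/1553)) = 1/(19460 + 9121769/32467018) = 1/(631817292049/32467018) = 32467018/631817292049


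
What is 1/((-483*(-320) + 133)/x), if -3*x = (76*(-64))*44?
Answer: 19456/42189 ≈ 0.46116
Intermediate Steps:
x = 214016/3 (x = -76*(-64)*44/3 = -(-4864)*44/3 = -⅓*(-214016) = 214016/3 ≈ 71339.)
1/((-483*(-320) + 133)/x) = 1/((-483*(-320) + 133)/(214016/3)) = 1/((154560 + 133)*(3/214016)) = 1/(154693*(3/214016)) = 1/(42189/19456) = 19456/42189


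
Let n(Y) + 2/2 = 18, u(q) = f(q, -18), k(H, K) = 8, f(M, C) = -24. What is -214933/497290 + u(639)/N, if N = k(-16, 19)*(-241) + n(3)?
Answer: -132934001/316773730 ≈ -0.41965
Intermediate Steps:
u(q) = -24
n(Y) = 17 (n(Y) = -1 + 18 = 17)
N = -1911 (N = 8*(-241) + 17 = -1928 + 17 = -1911)
-214933/497290 + u(639)/N = -214933/497290 - 24/(-1911) = -214933*1/497290 - 24*(-1/1911) = -214933/497290 + 8/637 = -132934001/316773730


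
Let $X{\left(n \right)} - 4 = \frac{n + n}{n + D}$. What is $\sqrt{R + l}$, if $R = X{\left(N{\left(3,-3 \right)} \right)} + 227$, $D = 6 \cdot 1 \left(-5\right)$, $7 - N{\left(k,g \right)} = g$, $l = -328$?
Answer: $7 i \sqrt{2} \approx 9.8995 i$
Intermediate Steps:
$N{\left(k,g \right)} = 7 - g$
$D = -30$ ($D = 6 \left(-5\right) = -30$)
$X{\left(n \right)} = 4 + \frac{2 n}{-30 + n}$ ($X{\left(n \right)} = 4 + \frac{n + n}{n - 30} = 4 + \frac{2 n}{-30 + n}$)
$R = 230$ ($R = \frac{6 \left(-20 + \left(7 - -3\right)\right)}{-30 + \left(7 - -3\right)} + 227 = \frac{6 \left(-20 + \left(7 + 3\right)\right)}{-30 + \left(7 + 3\right)} + 227 = \frac{6 \left(-20 + 10\right)}{-30 + 10} + 227 = 6 \frac{1}{-20} \left(-10\right) + 227 = 6 \left(- \frac{1}{20}\right) \left(-10\right) + 227 = 3 + 227 = 230$)
$\sqrt{R + l} = \sqrt{230 - 328} = \sqrt{-98} = 7 i \sqrt{2}$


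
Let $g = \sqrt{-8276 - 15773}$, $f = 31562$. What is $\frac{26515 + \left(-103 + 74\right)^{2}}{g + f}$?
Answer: $\frac{863410072}{996183893} - \frac{27356 i \sqrt{24049}}{996183893} \approx 0.86672 - 0.0042586 i$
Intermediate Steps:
$g = i \sqrt{24049}$ ($g = \sqrt{-24049} = i \sqrt{24049} \approx 155.08 i$)
$\frac{26515 + \left(-103 + 74\right)^{2}}{g + f} = \frac{26515 + \left(-103 + 74\right)^{2}}{i \sqrt{24049} + 31562} = \frac{26515 + \left(-29\right)^{2}}{31562 + i \sqrt{24049}} = \frac{26515 + 841}{31562 + i \sqrt{24049}} = \frac{27356}{31562 + i \sqrt{24049}}$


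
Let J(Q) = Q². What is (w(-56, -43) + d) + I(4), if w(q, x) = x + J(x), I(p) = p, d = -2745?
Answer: -935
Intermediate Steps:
w(q, x) = x + x²
(w(-56, -43) + d) + I(4) = (-43*(1 - 43) - 2745) + 4 = (-43*(-42) - 2745) + 4 = (1806 - 2745) + 4 = -939 + 4 = -935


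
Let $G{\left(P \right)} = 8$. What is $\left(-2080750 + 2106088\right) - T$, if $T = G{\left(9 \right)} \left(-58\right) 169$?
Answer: $103754$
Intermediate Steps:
$T = -78416$ ($T = 8 \left(-58\right) 169 = \left(-464\right) 169 = -78416$)
$\left(-2080750 + 2106088\right) - T = \left(-2080750 + 2106088\right) - -78416 = 25338 + 78416 = 103754$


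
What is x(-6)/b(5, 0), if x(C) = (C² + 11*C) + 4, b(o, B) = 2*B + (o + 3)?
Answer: -13/4 ≈ -3.2500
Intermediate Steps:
b(o, B) = 3 + o + 2*B (b(o, B) = 2*B + (3 + o) = 3 + o + 2*B)
x(C) = 4 + C² + 11*C
x(-6)/b(5, 0) = (4 + (-6)² + 11*(-6))/(3 + 5 + 2*0) = (4 + 36 - 66)/(3 + 5 + 0) = -26/8 = -26*⅛ = -13/4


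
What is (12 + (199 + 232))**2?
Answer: 196249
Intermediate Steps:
(12 + (199 + 232))**2 = (12 + 431)**2 = 443**2 = 196249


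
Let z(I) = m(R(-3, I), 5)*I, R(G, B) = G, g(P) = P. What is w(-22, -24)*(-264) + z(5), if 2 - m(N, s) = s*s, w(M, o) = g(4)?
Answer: -1171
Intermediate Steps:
w(M, o) = 4
m(N, s) = 2 - s² (m(N, s) = 2 - s*s = 2 - s²)
z(I) = -23*I (z(I) = (2 - 1*5²)*I = (2 - 1*25)*I = (2 - 25)*I = -23*I)
w(-22, -24)*(-264) + z(5) = 4*(-264) - 23*5 = -1056 - 115 = -1171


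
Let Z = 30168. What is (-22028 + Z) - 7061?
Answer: 1079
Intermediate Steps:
(-22028 + Z) - 7061 = (-22028 + 30168) - 7061 = 8140 - 7061 = 1079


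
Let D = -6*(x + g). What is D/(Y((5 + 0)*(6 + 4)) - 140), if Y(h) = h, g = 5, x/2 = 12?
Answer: 29/15 ≈ 1.9333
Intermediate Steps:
x = 24 (x = 2*12 = 24)
D = -174 (D = -6*(24 + 5) = -6*29 = -174)
D/(Y((5 + 0)*(6 + 4)) - 140) = -174/((5 + 0)*(6 + 4) - 140) = -174/(5*10 - 140) = -174/(50 - 140) = -174/(-90) = -174*(-1/90) = 29/15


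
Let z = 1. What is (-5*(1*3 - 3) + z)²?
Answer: 1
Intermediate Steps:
(-5*(1*3 - 3) + z)² = (-5*(1*3 - 3) + 1)² = (-5*(3 - 3) + 1)² = (-5*0 + 1)² = (0 + 1)² = 1² = 1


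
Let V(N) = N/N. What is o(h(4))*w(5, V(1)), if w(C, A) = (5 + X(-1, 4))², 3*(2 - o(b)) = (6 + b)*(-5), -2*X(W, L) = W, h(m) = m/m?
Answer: 4961/12 ≈ 413.42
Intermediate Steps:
h(m) = 1
X(W, L) = -W/2
o(b) = 12 + 5*b/3 (o(b) = 2 - (6 + b)*(-5)/3 = 2 - (-30 - 5*b)/3 = 2 + (10 + 5*b/3) = 12 + 5*b/3)
V(N) = 1
w(C, A) = 121/4 (w(C, A) = (5 - ½*(-1))² = (5 + ½)² = (11/2)² = 121/4)
o(h(4))*w(5, V(1)) = (12 + (5/3)*1)*(121/4) = (12 + 5/3)*(121/4) = (41/3)*(121/4) = 4961/12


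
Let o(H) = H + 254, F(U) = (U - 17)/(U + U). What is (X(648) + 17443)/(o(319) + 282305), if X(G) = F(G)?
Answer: 22606759/366609888 ≈ 0.061664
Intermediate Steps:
F(U) = (-17 + U)/(2*U) (F(U) = (-17 + U)/((2*U)) = (-17 + U)*(1/(2*U)) = (-17 + U)/(2*U))
X(G) = (-17 + G)/(2*G)
o(H) = 254 + H
(X(648) + 17443)/(o(319) + 282305) = ((½)*(-17 + 648)/648 + 17443)/((254 + 319) + 282305) = ((½)*(1/648)*631 + 17443)/(573 + 282305) = (631/1296 + 17443)/282878 = (22606759/1296)*(1/282878) = 22606759/366609888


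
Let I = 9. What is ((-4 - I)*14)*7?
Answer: -1274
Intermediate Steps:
((-4 - I)*14)*7 = ((-4 - 1*9)*14)*7 = ((-4 - 9)*14)*7 = -13*14*7 = -182*7 = -1274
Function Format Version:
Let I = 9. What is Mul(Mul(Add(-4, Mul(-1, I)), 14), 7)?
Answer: -1274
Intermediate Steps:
Mul(Mul(Add(-4, Mul(-1, I)), 14), 7) = Mul(Mul(Add(-4, Mul(-1, 9)), 14), 7) = Mul(Mul(Add(-4, -9), 14), 7) = Mul(Mul(-13, 14), 7) = Mul(-182, 7) = -1274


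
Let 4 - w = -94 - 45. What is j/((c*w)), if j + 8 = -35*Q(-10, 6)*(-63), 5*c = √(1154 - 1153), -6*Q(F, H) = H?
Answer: -11065/143 ≈ -77.378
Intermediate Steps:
w = 143 (w = 4 - (-94 - 45) = 4 - 1*(-139) = 4 + 139 = 143)
Q(F, H) = -H/6
c = ⅕ (c = √(1154 - 1153)/5 = √1/5 = (⅕)*1 = ⅕ ≈ 0.20000)
j = -2213 (j = -8 - (-35)*6/6*(-63) = -8 - 35*(-1)*(-63) = -8 + 35*(-63) = -8 - 2205 = -2213)
j/((c*w)) = -2213/((⅕)*143) = -2213/143/5 = -2213*5/143 = -11065/143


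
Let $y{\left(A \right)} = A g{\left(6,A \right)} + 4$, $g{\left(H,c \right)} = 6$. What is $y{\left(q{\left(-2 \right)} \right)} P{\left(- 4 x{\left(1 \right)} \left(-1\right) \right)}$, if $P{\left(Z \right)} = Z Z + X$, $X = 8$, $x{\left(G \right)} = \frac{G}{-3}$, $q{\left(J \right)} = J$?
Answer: $- \frac{704}{9} \approx -78.222$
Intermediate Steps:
$x{\left(G \right)} = - \frac{G}{3}$ ($x{\left(G \right)} = G \left(- \frac{1}{3}\right) = - \frac{G}{3}$)
$y{\left(A \right)} = 4 + 6 A$ ($y{\left(A \right)} = A 6 + 4 = 6 A + 4 = 4 + 6 A$)
$P{\left(Z \right)} = 8 + Z^{2}$ ($P{\left(Z \right)} = Z Z + 8 = Z^{2} + 8 = 8 + Z^{2}$)
$y{\left(q{\left(-2 \right)} \right)} P{\left(- 4 x{\left(1 \right)} \left(-1\right) \right)} = \left(4 + 6 \left(-2\right)\right) \left(8 + \left(- 4 \left(\left(- \frac{1}{3}\right) 1\right) \left(-1\right)\right)^{2}\right) = \left(4 - 12\right) \left(8 + \left(\left(-4\right) \left(- \frac{1}{3}\right) \left(-1\right)\right)^{2}\right) = - 8 \left(8 + \left(\frac{4}{3} \left(-1\right)\right)^{2}\right) = - 8 \left(8 + \left(- \frac{4}{3}\right)^{2}\right) = - 8 \left(8 + \frac{16}{9}\right) = \left(-8\right) \frac{88}{9} = - \frac{704}{9}$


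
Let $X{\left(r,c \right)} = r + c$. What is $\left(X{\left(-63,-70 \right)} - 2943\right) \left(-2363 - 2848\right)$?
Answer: $16029036$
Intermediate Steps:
$X{\left(r,c \right)} = c + r$
$\left(X{\left(-63,-70 \right)} - 2943\right) \left(-2363 - 2848\right) = \left(\left(-70 - 63\right) - 2943\right) \left(-2363 - 2848\right) = \left(-133 - 2943\right) \left(-5211\right) = \left(-3076\right) \left(-5211\right) = 16029036$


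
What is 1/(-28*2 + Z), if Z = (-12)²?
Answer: 1/88 ≈ 0.011364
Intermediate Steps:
Z = 144
1/(-28*2 + Z) = 1/(-28*2 + 144) = 1/(-56 + 144) = 1/88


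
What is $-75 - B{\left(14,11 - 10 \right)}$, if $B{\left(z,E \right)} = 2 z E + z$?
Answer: $-117$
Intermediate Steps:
$B{\left(z,E \right)} = z + 2 E z$ ($B{\left(z,E \right)} = 2 E z + z = z + 2 E z$)
$-75 - B{\left(14,11 - 10 \right)} = -75 - 14 \left(1 + 2 \left(11 - 10\right)\right) = -75 - 14 \left(1 + 2 \cdot 1\right) = -75 - 14 \left(1 + 2\right) = -75 - 14 \cdot 3 = -75 - 42 = -117$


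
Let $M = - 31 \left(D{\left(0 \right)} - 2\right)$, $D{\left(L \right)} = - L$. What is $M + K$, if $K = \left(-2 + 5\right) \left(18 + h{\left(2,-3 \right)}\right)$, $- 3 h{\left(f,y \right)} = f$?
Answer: $114$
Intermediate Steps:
$h{\left(f,y \right)} = - \frac{f}{3}$
$K = 52$ ($K = \left(-2 + 5\right) \left(18 - \frac{2}{3}\right) = 3 \left(18 - \frac{2}{3}\right) = 3 \cdot \frac{52}{3} = 52$)
$M = 62$ ($M = - 31 \left(\left(-1\right) 0 - 2\right) = - 31 \left(0 - 2\right) = \left(-31\right) \left(-2\right) = 62$)
$M + K = 62 + 52 = 114$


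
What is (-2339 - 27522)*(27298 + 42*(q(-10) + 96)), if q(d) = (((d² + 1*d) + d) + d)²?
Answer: -7080938930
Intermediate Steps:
q(d) = (d² + 3*d)² (q(d) = (((d² + d) + d) + d)² = (((d + d²) + d) + d)² = ((d² + 2*d) + d)² = (d² + 3*d)²)
(-2339 - 27522)*(27298 + 42*(q(-10) + 96)) = (-2339 - 27522)*(27298 + 42*((-10)²*(3 - 10)² + 96)) = -29861*(27298 + 42*(100*(-7)² + 96)) = -29861*(27298 + 42*(100*49 + 96)) = -29861*(27298 + 42*(4900 + 96)) = -29861*(27298 + 42*4996) = -29861*(27298 + 209832) = -29861*237130 = -7080938930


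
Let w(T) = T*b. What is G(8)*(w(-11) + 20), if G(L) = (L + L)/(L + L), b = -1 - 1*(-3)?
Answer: -2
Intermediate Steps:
b = 2 (b = -1 + 3 = 2)
G(L) = 1 (G(L) = (2*L)/((2*L)) = (2*L)*(1/(2*L)) = 1)
w(T) = 2*T (w(T) = T*2 = 2*T)
G(8)*(w(-11) + 20) = 1*(2*(-11) + 20) = 1*(-22 + 20) = 1*(-2) = -2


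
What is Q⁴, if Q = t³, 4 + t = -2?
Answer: 2176782336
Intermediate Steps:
t = -6 (t = -4 - 2 = -6)
Q = -216 (Q = (-6)³ = -216)
Q⁴ = (-216)⁴ = 2176782336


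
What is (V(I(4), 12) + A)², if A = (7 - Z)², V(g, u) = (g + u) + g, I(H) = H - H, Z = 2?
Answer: 1369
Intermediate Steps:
I(H) = 0
V(g, u) = u + 2*g
A = 25 (A = (7 - 1*2)² = (7 - 2)² = 5² = 25)
(V(I(4), 12) + A)² = ((12 + 2*0) + 25)² = ((12 + 0) + 25)² = (12 + 25)² = 37² = 1369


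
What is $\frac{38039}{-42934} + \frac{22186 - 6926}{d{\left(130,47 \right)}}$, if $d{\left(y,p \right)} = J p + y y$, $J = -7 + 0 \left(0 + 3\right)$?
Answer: $\frac{24828571}{711459314} \approx 0.034898$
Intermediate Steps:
$J = -7$ ($J = -7 + 0 \cdot 3 = -7 + 0 = -7$)
$d{\left(y,p \right)} = y^{2} - 7 p$ ($d{\left(y,p \right)} = - 7 p + y y = - 7 p + y^{2} = y^{2} - 7 p$)
$\frac{38039}{-42934} + \frac{22186 - 6926}{d{\left(130,47 \right)}} = \frac{38039}{-42934} + \frac{22186 - 6926}{130^{2} - 329} = 38039 \left(- \frac{1}{42934}\right) + \frac{22186 - 6926}{16900 - 329} = - \frac{38039}{42934} + \frac{15260}{16571} = \frac{24828571}{711459314}$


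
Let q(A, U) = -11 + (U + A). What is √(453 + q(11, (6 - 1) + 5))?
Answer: √463 ≈ 21.517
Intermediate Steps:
q(A, U) = -11 + A + U (q(A, U) = -11 + (A + U) = -11 + A + U)
√(453 + q(11, (6 - 1) + 5)) = √(453 + (-11 + 11 + ((6 - 1) + 5))) = √(453 + (-11 + 11 + (5 + 5))) = √(453 + (-11 + 11 + 10)) = √(453 + 10) = √463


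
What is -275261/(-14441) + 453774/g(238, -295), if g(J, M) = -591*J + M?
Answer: 4606559057/290786039 ≈ 15.842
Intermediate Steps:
g(J, M) = M - 591*J
-275261/(-14441) + 453774/g(238, -295) = -275261/(-14441) + 453774/(-295 - 591*238) = -275261*(-1/14441) + 453774/(-295 - 140658) = 39323/2063 + 453774/(-140953) = 39323/2063 + 453774*(-1/140953) = 39323/2063 - 453774/140953 = 4606559057/290786039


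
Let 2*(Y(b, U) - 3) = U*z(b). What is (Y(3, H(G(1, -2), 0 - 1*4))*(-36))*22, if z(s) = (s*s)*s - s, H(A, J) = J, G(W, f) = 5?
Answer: 35640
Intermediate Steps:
z(s) = s**3 - s (z(s) = s**2*s - s = s**3 - s)
Y(b, U) = 3 + U*(b**3 - b)/2 (Y(b, U) = 3 + (U*(b**3 - b))/2 = 3 + U*(b**3 - b)/2)
(Y(3, H(G(1, -2), 0 - 1*4))*(-36))*22 = ((3 + (1/2)*(0 - 1*4)*3*(-1 + 3**2))*(-36))*22 = ((3 + (1/2)*(0 - 4)*3*(-1 + 9))*(-36))*22 = ((3 + (1/2)*(-4)*3*8)*(-36))*22 = ((3 - 48)*(-36))*22 = -45*(-36)*22 = 1620*22 = 35640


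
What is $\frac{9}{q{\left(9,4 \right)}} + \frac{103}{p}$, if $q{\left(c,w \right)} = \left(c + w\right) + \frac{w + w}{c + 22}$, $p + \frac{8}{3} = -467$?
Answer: $\frac{88704}{193033} \approx 0.45953$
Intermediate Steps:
$p = - \frac{1409}{3}$ ($p = - \frac{8}{3} - 467 = - \frac{1409}{3} \approx -469.67$)
$q{\left(c,w \right)} = c + w + \frac{2 w}{22 + c}$ ($q{\left(c,w \right)} = \left(c + w\right) + \frac{2 w}{22 + c} = c + w + \frac{2 w}{22 + c}$)
$\frac{9}{q{\left(9,4 \right)}} + \frac{103}{p} = \frac{9}{\frac{1}{22 + 9} \left(9^{2} + 22 \cdot 9 + 24 \cdot 4 + 9 \cdot 4\right)} + \frac{103}{- \frac{1409}{3}} = \frac{9}{\frac{1}{31} \left(81 + 198 + 96 + 36\right)} + 103 \left(- \frac{3}{1409}\right) = \frac{9}{\frac{1}{31} \cdot 411} - \frac{309}{1409} = \frac{9}{\frac{411}{31}} - \frac{309}{1409} = 9 \cdot \frac{31}{411} - \frac{309}{1409} = \frac{93}{137} - \frac{309}{1409} = \frac{88704}{193033}$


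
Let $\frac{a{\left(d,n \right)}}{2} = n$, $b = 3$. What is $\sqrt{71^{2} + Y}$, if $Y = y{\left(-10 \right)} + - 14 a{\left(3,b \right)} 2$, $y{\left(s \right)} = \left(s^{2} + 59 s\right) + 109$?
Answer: $2 \sqrt{1123} \approx 67.022$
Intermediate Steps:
$a{\left(d,n \right)} = 2 n$
$y{\left(s \right)} = 109 + s^{2} + 59 s$
$Y = -549$ ($Y = \left(109 + \left(-10\right)^{2} + 59 \left(-10\right)\right) + - 14 \cdot 2 \cdot 3 \cdot 2 = \left(109 + 100 - 590\right) + \left(-14\right) 6 \cdot 2 = -381 - 168 = -549$)
$\sqrt{71^{2} + Y} = \sqrt{71^{2} - 549} = \sqrt{5041 - 549} = \sqrt{4492} = 2 \sqrt{1123}$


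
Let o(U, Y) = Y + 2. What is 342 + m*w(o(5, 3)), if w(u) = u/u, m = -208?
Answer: 134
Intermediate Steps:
o(U, Y) = 2 + Y
w(u) = 1
342 + m*w(o(5, 3)) = 342 - 208*1 = 342 - 208 = 134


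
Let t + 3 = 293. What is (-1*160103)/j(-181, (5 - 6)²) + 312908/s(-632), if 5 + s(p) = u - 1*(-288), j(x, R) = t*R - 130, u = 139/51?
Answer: 55077091/582880 ≈ 94.491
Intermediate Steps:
t = 290 (t = -3 + 293 = 290)
u = 139/51 (u = 139*(1/51) = 139/51 ≈ 2.7255)
j(x, R) = -130 + 290*R (j(x, R) = 290*R - 130 = -130 + 290*R)
s(p) = 14572/51 (s(p) = -5 + (139/51 - 1*(-288)) = -5 + (139/51 + 288) = -5 + 14827/51 = 14572/51)
(-1*160103)/j(-181, (5 - 6)²) + 312908/s(-632) = (-1*160103)/(-130 + 290*(5 - 6)²) + 312908/(14572/51) = -160103/(-130 + 290*(-1)²) + 312908*(51/14572) = -160103/(-130 + 290*1) + 3989577/3643 = -160103/(-130 + 290) + 3989577/3643 = -160103/160 + 3989577/3643 = 55077091/582880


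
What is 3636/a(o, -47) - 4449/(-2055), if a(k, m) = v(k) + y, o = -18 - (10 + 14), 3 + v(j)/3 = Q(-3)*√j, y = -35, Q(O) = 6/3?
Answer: (-1212704*I + 4449*√42)/(685*(3*√42 + 22*I)) ≈ -44.234 - 41.005*I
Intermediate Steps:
Q(O) = 2 (Q(O) = 6*(⅓) = 2)
v(j) = -9 + 6*√j (v(j) = -9 + 3*(2*√j) = -9 + 6*√j)
o = -42 (o = -18 - 1*24 = -18 - 24 = -42)
a(k, m) = -44 + 6*√k (a(k, m) = (-9 + 6*√k) - 35 = -44 + 6*√k)
3636/a(o, -47) - 4449/(-2055) = 3636/(-44 + 6*√(-42)) - 4449/(-2055) = 3636/(-44 + 6*(I*√42)) - 4449*(-1/2055) = 3636/(-44 + 6*I*√42) + 1483/685 = 1483/685 + 3636/(-44 + 6*I*√42)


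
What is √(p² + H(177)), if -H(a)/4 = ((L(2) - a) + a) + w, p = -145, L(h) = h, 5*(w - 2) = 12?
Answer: √524985/5 ≈ 144.91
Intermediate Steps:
w = 22/5 (w = 2 + (⅕)*12 = 2 + 12/5 = 22/5 ≈ 4.4000)
H(a) = -128/5 (H(a) = -4*(((2 - a) + a) + 22/5) = -4*(2 + 22/5) = -4*32/5 = -128/5)
√(p² + H(177)) = √((-145)² - 128/5) = √(21025 - 128/5) = √(104997/5) = √524985/5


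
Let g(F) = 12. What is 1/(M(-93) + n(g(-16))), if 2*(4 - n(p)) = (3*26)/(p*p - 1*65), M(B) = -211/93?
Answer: 7347/9092 ≈ 0.80807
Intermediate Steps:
M(B) = -211/93 (M(B) = -211*1/93 = -211/93)
n(p) = 4 - 39/(-65 + p²) (n(p) = 4 - 3*26/(2*(p*p - 1*65)) = 4 - 39/(p² - 65) = 4 - 39/(-65 + p²))
1/(M(-93) + n(g(-16))) = 1/(-211/93 + (-299 + 4*12²)/(-65 + 12²)) = 1/(-211/93 + (-299 + 4*144)/(-65 + 144)) = 1/(-211/93 + (-299 + 576)/79) = 1/(-211/93 + (1/79)*277) = 1/(-211/93 + 277/79) = 1/(9092/7347) = 7347/9092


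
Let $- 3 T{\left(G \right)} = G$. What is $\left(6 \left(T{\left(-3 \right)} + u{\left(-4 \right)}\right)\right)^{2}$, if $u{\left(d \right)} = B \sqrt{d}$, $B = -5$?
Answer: $-3564 - 720 i \approx -3564.0 - 720.0 i$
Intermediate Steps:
$T{\left(G \right)} = - \frac{G}{3}$
$u{\left(d \right)} = - 5 \sqrt{d}$
$\left(6 \left(T{\left(-3 \right)} + u{\left(-4 \right)}\right)\right)^{2} = \left(6 \left(\left(- \frac{1}{3}\right) \left(-3\right) - 5 \sqrt{-4}\right)\right)^{2} = \left(6 \left(1 - 5 \cdot 2 i\right)\right)^{2} = \left(6 \left(1 - 10 i\right)\right)^{2} = \left(6 - 60 i\right)^{2}$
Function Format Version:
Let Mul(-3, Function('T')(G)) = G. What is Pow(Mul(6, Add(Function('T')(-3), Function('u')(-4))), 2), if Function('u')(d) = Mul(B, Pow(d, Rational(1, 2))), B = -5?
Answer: Add(-3564, Mul(-720, I)) ≈ Add(-3564.0, Mul(-720.00, I))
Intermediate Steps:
Function('T')(G) = Mul(Rational(-1, 3), G)
Function('u')(d) = Mul(-5, Pow(d, Rational(1, 2)))
Pow(Mul(6, Add(Function('T')(-3), Function('u')(-4))), 2) = Pow(Mul(6, Add(Mul(Rational(-1, 3), -3), Mul(-5, Pow(-4, Rational(1, 2))))), 2) = Pow(Mul(6, Add(1, Mul(-5, Mul(2, I)))), 2) = Pow(Mul(6, Add(1, Mul(-10, I))), 2) = Pow(Add(6, Mul(-60, I)), 2)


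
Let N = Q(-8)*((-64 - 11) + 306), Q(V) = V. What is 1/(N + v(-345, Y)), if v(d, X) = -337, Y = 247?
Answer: -1/2185 ≈ -0.00045767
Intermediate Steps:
N = -1848 (N = -8*((-64 - 11) + 306) = -8*(-75 + 306) = -8*231 = -1848)
1/(N + v(-345, Y)) = 1/(-1848 - 337) = 1/(-2185) = -1/2185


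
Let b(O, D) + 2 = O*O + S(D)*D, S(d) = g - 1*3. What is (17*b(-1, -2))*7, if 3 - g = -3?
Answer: -833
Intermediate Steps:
g = 6 (g = 3 - 1*(-3) = 3 + 3 = 6)
S(d) = 3 (S(d) = 6 - 1*3 = 6 - 3 = 3)
b(O, D) = -2 + O² + 3*D (b(O, D) = -2 + (O*O + 3*D) = -2 + (O² + 3*D) = -2 + O² + 3*D)
(17*b(-1, -2))*7 = (17*(-2 + (-1)² + 3*(-2)))*7 = (17*(-2 + 1 - 6))*7 = (17*(-7))*7 = -119*7 = -833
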